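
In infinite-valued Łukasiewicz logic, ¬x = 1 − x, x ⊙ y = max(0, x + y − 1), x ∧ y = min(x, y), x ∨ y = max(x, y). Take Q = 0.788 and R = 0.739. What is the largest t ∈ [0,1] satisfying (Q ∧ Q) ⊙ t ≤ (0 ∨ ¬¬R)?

0.951

Q ∧ Q = min(0.788, 0.788) = 0.788
So the left factor is Q ∧ Q = 0.788.
¬R = 1 − 0.739 = 0.261
¬¬R = 1 − 0.261 = 0.739
0 ∨ ¬¬R = max(0.000, 0.739) = 0.739
So the right-hand bound is 0 ∨ ¬¬R = 0.739.
The residuum of the Łukasiewicz t-norm gives the supremum: min(1, 1 − 0.788 + 0.739).
1 − 0.788 + 0.739 = 0.951, so t = min(1, 0.951) = 0.951.
Check: 0.788 ⊙ 0.951 = max(0, 0.739) = 0.739 ≤ 0.739.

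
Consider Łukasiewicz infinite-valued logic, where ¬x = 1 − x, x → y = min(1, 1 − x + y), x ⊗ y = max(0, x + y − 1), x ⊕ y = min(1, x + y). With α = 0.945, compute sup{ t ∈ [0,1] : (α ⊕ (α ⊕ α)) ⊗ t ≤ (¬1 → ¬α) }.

α ⊕ α = min(1, 0.945 + 0.945) = min(1, 1.890) = 1.000
α ⊕ (α ⊕ α) = min(1, 0.945 + 1.000) = min(1, 1.945) = 1.000
So the left factor is α ⊕ (α ⊕ α) = 1.000.
¬1 = 1 − 1.000 = 0.000
¬α = 1 − 0.945 = 0.055
¬1 → ¬α = min(1, 1 − 0.000 + 0.055) = min(1, 1.055) = 1.000
So the right-hand bound is ¬1 → ¬α = 1.000.
The residuum of the Łukasiewicz t-norm gives the supremum: min(1, 1 − 1.000 + 1.000).
1 − 1.000 + 1.000 = 1.000, so t = min(1, 1.000) = 1.000.
Check: 1.000 ⊗ 1.000 = max(0, 1.000) = 1.000 ≤ 1.000.

1.000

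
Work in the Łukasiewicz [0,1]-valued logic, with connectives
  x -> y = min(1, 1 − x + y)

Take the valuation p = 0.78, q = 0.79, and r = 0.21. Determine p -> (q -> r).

q -> r = min(1, 1 − 0.79 + 0.21) = min(1, 0.42) = 0.42
p -> (q -> r) = min(1, 1 − 0.78 + 0.42) = min(1, 0.64) = 0.64

0.64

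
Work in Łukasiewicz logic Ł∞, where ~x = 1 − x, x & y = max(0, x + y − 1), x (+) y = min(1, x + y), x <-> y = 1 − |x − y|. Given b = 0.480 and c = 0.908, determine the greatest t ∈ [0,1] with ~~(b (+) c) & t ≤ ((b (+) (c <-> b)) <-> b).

0.480

b (+) c = min(1, 0.480 + 0.908) = min(1, 1.388) = 1.000
~(b (+) c) = 1 − 1.000 = 0.000
~~(b (+) c) = 1 − 0.000 = 1.000
So the left factor is ~~(b (+) c) = 1.000.
c <-> b = 1 − |0.908 − 0.480| = 1 − 0.428 = 0.572
b (+) (c <-> b) = min(1, 0.480 + 0.572) = min(1, 1.052) = 1.000
(b (+) (c <-> b)) <-> b = 1 − |1.000 − 0.480| = 1 − 0.520 = 0.480
So the right-hand bound is (b (+) (c <-> b)) <-> b = 0.480.
The residuum of the Łukasiewicz t-norm gives the supremum: min(1, 1 − 1.000 + 0.480).
1 − 1.000 + 0.480 = 0.480, so t = min(1, 0.480) = 0.480.
Check: 1.000 & 0.480 = max(0, 0.480) = 0.480 ≤ 0.480.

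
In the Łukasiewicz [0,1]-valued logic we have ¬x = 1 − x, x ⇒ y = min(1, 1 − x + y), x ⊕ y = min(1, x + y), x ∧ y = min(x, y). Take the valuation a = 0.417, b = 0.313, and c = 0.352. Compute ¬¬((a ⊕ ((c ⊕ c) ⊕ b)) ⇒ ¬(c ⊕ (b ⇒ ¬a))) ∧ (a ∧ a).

0.000

c ⊕ c = min(1, 0.352 + 0.352) = min(1, 0.704) = 0.704
(c ⊕ c) ⊕ b = min(1, 0.704 + 0.313) = min(1, 1.017) = 1.000
a ⊕ ((c ⊕ c) ⊕ b) = min(1, 0.417 + 1.000) = min(1, 1.417) = 1.000
¬a = 1 − 0.417 = 0.583
b ⇒ ¬a = min(1, 1 − 0.313 + 0.583) = min(1, 1.270) = 1.000
c ⊕ (b ⇒ ¬a) = min(1, 0.352 + 1.000) = min(1, 1.352) = 1.000
¬(c ⊕ (b ⇒ ¬a)) = 1 − 1.000 = 0.000
(a ⊕ ((c ⊕ c) ⊕ b)) ⇒ ¬(c ⊕ (b ⇒ ¬a)) = min(1, 1 − 1.000 + 0.000) = min(1, 0.000) = 0.000
¬((a ⊕ ((c ⊕ c) ⊕ b)) ⇒ ¬(c ⊕ (b ⇒ ¬a))) = 1 − 0.000 = 1.000
¬¬((a ⊕ ((c ⊕ c) ⊕ b)) ⇒ ¬(c ⊕ (b ⇒ ¬a))) = 1 − 1.000 = 0.000
a ∧ a = min(0.417, 0.417) = 0.417
¬¬((a ⊕ ((c ⊕ c) ⊕ b)) ⇒ ¬(c ⊕ (b ⇒ ¬a))) ∧ (a ∧ a) = min(0.000, 0.417) = 0.000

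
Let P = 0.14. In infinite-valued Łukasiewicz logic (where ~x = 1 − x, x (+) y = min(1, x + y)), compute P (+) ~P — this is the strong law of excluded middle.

~P = 1 − 0.14 = 0.86
P (+) ~P = min(1, 0.14 + 0.86) = min(1, 1.00) = 1.00
(As expected: always 1 in Ł∞ since a ⊕ (1−a) = 1.)

1.00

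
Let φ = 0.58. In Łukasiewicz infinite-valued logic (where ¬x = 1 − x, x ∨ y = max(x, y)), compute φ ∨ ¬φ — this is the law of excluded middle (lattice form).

0.58

¬φ = 1 − 0.58 = 0.42
φ ∨ ¬φ = max(0.58, 0.42) = 0.58
(The value 0.58 < 1 shows this instance is not satisfied; not a Ł∞-tautology — its value is max(a, 1−a).)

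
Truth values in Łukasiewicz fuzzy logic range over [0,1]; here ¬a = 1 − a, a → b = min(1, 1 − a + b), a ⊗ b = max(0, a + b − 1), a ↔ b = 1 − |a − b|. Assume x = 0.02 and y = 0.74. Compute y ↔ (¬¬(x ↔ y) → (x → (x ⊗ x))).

x ↔ y = 1 − |0.02 − 0.74| = 1 − 0.72 = 0.28
¬(x ↔ y) = 1 − 0.28 = 0.72
¬¬(x ↔ y) = 1 − 0.72 = 0.28
x ⊗ x = max(0, 0.02 + 0.02 − 1) = max(0, -0.96) = 0.00
x → (x ⊗ x) = min(1, 1 − 0.02 + 0.00) = min(1, 0.98) = 0.98
¬¬(x ↔ y) → (x → (x ⊗ x)) = min(1, 1 − 0.28 + 0.98) = min(1, 1.70) = 1.00
y ↔ (¬¬(x ↔ y) → (x → (x ⊗ x))) = 1 − |0.74 − 1.00| = 1 − 0.26 = 0.74

0.74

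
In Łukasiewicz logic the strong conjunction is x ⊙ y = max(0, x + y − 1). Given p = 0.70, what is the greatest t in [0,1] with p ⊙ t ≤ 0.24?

The residuum of the Łukasiewicz t-norm gives the supremum: min(1, 1 − 0.70 + 0.24).
1 − 0.70 + 0.24 = 0.54, so t = min(1, 0.54) = 0.54.
Check: 0.70 ⊙ 0.54 = max(0, 0.24) = 0.24 ≤ 0.24.

0.54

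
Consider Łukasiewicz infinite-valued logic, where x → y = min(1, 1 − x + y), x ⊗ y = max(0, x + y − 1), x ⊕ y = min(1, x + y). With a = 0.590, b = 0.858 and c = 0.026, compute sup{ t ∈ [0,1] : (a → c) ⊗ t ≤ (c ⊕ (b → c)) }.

0.758

a → c = min(1, 1 − 0.590 + 0.026) = min(1, 0.436) = 0.436
So the left factor is a → c = 0.436.
b → c = min(1, 1 − 0.858 + 0.026) = min(1, 0.168) = 0.168
c ⊕ (b → c) = min(1, 0.026 + 0.168) = min(1, 0.194) = 0.194
So the right-hand bound is c ⊕ (b → c) = 0.194.
The residuum of the Łukasiewicz t-norm gives the supremum: min(1, 1 − 0.436 + 0.194).
1 − 0.436 + 0.194 = 0.758, so t = min(1, 0.758) = 0.758.
Check: 0.436 ⊗ 0.758 = max(0, 0.194) = 0.194 ≤ 0.194.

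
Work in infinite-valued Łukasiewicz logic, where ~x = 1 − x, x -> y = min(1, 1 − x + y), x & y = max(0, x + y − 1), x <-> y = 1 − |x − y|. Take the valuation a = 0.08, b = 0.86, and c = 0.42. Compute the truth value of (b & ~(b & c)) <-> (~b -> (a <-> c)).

b & c = max(0, 0.86 + 0.42 − 1) = max(0, 0.28) = 0.28
~(b & c) = 1 − 0.28 = 0.72
b & ~(b & c) = max(0, 0.86 + 0.72 − 1) = max(0, 0.58) = 0.58
~b = 1 − 0.86 = 0.14
a <-> c = 1 − |0.08 − 0.42| = 1 − 0.34 = 0.66
~b -> (a <-> c) = min(1, 1 − 0.14 + 0.66) = min(1, 1.52) = 1.00
(b & ~(b & c)) <-> (~b -> (a <-> c)) = 1 − |0.58 − 1.00| = 1 − 0.42 = 0.58

0.58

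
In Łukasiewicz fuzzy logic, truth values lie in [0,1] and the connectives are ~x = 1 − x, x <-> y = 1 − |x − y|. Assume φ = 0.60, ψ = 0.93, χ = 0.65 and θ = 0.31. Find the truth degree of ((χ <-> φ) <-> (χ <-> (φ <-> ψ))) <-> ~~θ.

χ <-> φ = 1 − |0.65 − 0.60| = 1 − 0.05 = 0.95
φ <-> ψ = 1 − |0.60 − 0.93| = 1 − 0.33 = 0.67
χ <-> (φ <-> ψ) = 1 − |0.65 − 0.67| = 1 − 0.02 = 0.98
(χ <-> φ) <-> (χ <-> (φ <-> ψ)) = 1 − |0.95 − 0.98| = 1 − 0.03 = 0.97
~θ = 1 − 0.31 = 0.69
~~θ = 1 − 0.69 = 0.31
((χ <-> φ) <-> (χ <-> (φ <-> ψ))) <-> ~~θ = 1 − |0.97 − 0.31| = 1 − 0.66 = 0.34

0.34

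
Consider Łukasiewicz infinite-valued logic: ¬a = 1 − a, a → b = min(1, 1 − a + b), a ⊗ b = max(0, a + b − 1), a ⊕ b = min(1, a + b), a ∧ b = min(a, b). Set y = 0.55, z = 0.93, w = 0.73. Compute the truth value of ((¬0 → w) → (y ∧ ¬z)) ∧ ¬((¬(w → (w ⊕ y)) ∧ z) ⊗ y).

¬0 = 1 − 0.00 = 1.00
¬0 → w = min(1, 1 − 1.00 + 0.73) = min(1, 0.73) = 0.73
¬z = 1 − 0.93 = 0.07
y ∧ ¬z = min(0.55, 0.07) = 0.07
(¬0 → w) → (y ∧ ¬z) = min(1, 1 − 0.73 + 0.07) = min(1, 0.34) = 0.34
w ⊕ y = min(1, 0.73 + 0.55) = min(1, 1.28) = 1.00
w → (w ⊕ y) = min(1, 1 − 0.73 + 1.00) = min(1, 1.27) = 1.00
¬(w → (w ⊕ y)) = 1 − 1.00 = 0.00
¬(w → (w ⊕ y)) ∧ z = min(0.00, 0.93) = 0.00
(¬(w → (w ⊕ y)) ∧ z) ⊗ y = max(0, 0.00 + 0.55 − 1) = max(0, -0.45) = 0.00
¬((¬(w → (w ⊕ y)) ∧ z) ⊗ y) = 1 − 0.00 = 1.00
((¬0 → w) → (y ∧ ¬z)) ∧ ¬((¬(w → (w ⊕ y)) ∧ z) ⊗ y) = min(0.34, 1.00) = 0.34

0.34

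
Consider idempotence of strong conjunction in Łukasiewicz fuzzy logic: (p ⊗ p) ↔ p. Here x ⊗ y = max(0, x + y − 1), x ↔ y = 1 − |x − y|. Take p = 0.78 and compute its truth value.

0.78

p ⊗ p = max(0, 0.78 + 0.78 − 1) = max(0, 0.56) = 0.56
(p ⊗ p) ↔ p = 1 − |0.56 − 0.78| = 1 − 0.22 = 0.78
(The value 0.78 < 1 shows this instance is not satisfied; fails in Ł∞ since a ⊗ a = max(0, 2a−1) ≠ a in general.)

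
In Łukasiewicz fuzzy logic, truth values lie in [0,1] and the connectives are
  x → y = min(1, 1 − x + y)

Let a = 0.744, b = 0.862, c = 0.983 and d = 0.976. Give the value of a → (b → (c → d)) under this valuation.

c → d = min(1, 1 − 0.983 + 0.976) = min(1, 0.993) = 0.993
b → (c → d) = min(1, 1 − 0.862 + 0.993) = min(1, 1.131) = 1.000
a → (b → (c → d)) = min(1, 1 − 0.744 + 1.000) = min(1, 1.256) = 1.000

1.000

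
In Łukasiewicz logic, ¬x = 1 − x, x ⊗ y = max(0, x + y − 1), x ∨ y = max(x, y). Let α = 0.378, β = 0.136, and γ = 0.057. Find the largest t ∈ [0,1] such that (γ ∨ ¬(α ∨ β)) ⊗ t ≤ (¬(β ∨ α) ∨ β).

α ∨ β = max(0.378, 0.136) = 0.378
¬(α ∨ β) = 1 − 0.378 = 0.622
γ ∨ ¬(α ∨ β) = max(0.057, 0.622) = 0.622
So the left factor is γ ∨ ¬(α ∨ β) = 0.622.
β ∨ α = max(0.136, 0.378) = 0.378
¬(β ∨ α) = 1 − 0.378 = 0.622
¬(β ∨ α) ∨ β = max(0.622, 0.136) = 0.622
So the right-hand bound is ¬(β ∨ α) ∨ β = 0.622.
The residuum of the Łukasiewicz t-norm gives the supremum: min(1, 1 − 0.622 + 0.622).
1 − 0.622 + 0.622 = 1.000, so t = min(1, 1.000) = 1.000.
Check: 0.622 ⊗ 1.000 = max(0, 0.622) = 0.622 ≤ 0.622.

1.000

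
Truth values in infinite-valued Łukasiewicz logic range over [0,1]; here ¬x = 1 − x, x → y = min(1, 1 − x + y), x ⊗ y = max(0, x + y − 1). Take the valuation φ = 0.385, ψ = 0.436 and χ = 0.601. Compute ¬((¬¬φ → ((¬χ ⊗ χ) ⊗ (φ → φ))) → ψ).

0.179

¬φ = 1 − 0.385 = 0.615
¬¬φ = 1 − 0.615 = 0.385
¬χ = 1 − 0.601 = 0.399
¬χ ⊗ χ = max(0, 0.399 + 0.601 − 1) = max(0, 0.000) = 0.000
φ → φ = min(1, 1 − 0.385 + 0.385) = min(1, 1.000) = 1.000
(¬χ ⊗ χ) ⊗ (φ → φ) = max(0, 0.000 + 1.000 − 1) = max(0, 0.000) = 0.000
¬¬φ → ((¬χ ⊗ χ) ⊗ (φ → φ)) = min(1, 1 − 0.385 + 0.000) = min(1, 0.615) = 0.615
(¬¬φ → ((¬χ ⊗ χ) ⊗ (φ → φ))) → ψ = min(1, 1 − 0.615 + 0.436) = min(1, 0.821) = 0.821
¬((¬¬φ → ((¬χ ⊗ χ) ⊗ (φ → φ))) → ψ) = 1 − 0.821 = 0.179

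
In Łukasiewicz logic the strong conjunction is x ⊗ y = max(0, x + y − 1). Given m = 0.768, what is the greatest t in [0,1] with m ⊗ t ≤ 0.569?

0.801

The residuum of the Łukasiewicz t-norm gives the supremum: min(1, 1 − 0.768 + 0.569).
1 − 0.768 + 0.569 = 0.801, so t = min(1, 0.801) = 0.801.
Check: 0.768 ⊗ 0.801 = max(0, 0.569) = 0.569 ≤ 0.569.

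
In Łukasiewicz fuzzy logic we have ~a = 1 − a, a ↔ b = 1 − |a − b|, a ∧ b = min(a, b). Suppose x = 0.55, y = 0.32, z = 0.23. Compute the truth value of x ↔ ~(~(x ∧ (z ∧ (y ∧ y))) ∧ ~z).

y ∧ y = min(0.32, 0.32) = 0.32
z ∧ (y ∧ y) = min(0.23, 0.32) = 0.23
x ∧ (z ∧ (y ∧ y)) = min(0.55, 0.23) = 0.23
~(x ∧ (z ∧ (y ∧ y))) = 1 − 0.23 = 0.77
~z = 1 − 0.23 = 0.77
~(x ∧ (z ∧ (y ∧ y))) ∧ ~z = min(0.77, 0.77) = 0.77
~(~(x ∧ (z ∧ (y ∧ y))) ∧ ~z) = 1 − 0.77 = 0.23
x ↔ ~(~(x ∧ (z ∧ (y ∧ y))) ∧ ~z) = 1 − |0.55 − 0.23| = 1 − 0.32 = 0.68

0.68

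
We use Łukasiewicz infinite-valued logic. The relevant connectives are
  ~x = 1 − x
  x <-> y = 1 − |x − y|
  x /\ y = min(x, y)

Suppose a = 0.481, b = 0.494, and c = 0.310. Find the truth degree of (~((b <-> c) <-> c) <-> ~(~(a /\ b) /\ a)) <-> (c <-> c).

0.987

b <-> c = 1 − |0.494 − 0.310| = 1 − 0.184 = 0.816
(b <-> c) <-> c = 1 − |0.816 − 0.310| = 1 − 0.506 = 0.494
~((b <-> c) <-> c) = 1 − 0.494 = 0.506
a /\ b = min(0.481, 0.494) = 0.481
~(a /\ b) = 1 − 0.481 = 0.519
~(a /\ b) /\ a = min(0.519, 0.481) = 0.481
~(~(a /\ b) /\ a) = 1 − 0.481 = 0.519
~((b <-> c) <-> c) <-> ~(~(a /\ b) /\ a) = 1 − |0.506 − 0.519| = 1 − 0.013 = 0.987
c <-> c = 1 − |0.310 − 0.310| = 1 − 0.000 = 1.000
(~((b <-> c) <-> c) <-> ~(~(a /\ b) /\ a)) <-> (c <-> c) = 1 − |0.987 − 1.000| = 1 − 0.013 = 0.987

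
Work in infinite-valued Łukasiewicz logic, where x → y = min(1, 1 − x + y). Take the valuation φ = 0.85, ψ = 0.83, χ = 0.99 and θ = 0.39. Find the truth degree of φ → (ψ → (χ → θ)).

χ → θ = min(1, 1 − 0.99 + 0.39) = min(1, 0.40) = 0.40
ψ → (χ → θ) = min(1, 1 − 0.83 + 0.40) = min(1, 0.57) = 0.57
φ → (ψ → (χ → θ)) = min(1, 1 − 0.85 + 0.57) = min(1, 0.72) = 0.72

0.72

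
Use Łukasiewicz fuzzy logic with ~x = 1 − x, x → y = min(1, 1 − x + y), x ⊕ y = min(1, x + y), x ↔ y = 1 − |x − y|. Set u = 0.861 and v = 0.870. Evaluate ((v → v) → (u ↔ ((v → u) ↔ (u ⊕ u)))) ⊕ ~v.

v → v = min(1, 1 − 0.870 + 0.870) = min(1, 1.000) = 1.000
v → u = min(1, 1 − 0.870 + 0.861) = min(1, 0.991) = 0.991
u ⊕ u = min(1, 0.861 + 0.861) = min(1, 1.722) = 1.000
(v → u) ↔ (u ⊕ u) = 1 − |0.991 − 1.000| = 1 − 0.009 = 0.991
u ↔ ((v → u) ↔ (u ⊕ u)) = 1 − |0.861 − 0.991| = 1 − 0.130 = 0.870
(v → v) → (u ↔ ((v → u) ↔ (u ⊕ u))) = min(1, 1 − 1.000 + 0.870) = min(1, 0.870) = 0.870
~v = 1 − 0.870 = 0.130
((v → v) → (u ↔ ((v → u) ↔ (u ⊕ u)))) ⊕ ~v = min(1, 0.870 + 0.130) = min(1, 1.000) = 1.000

1.000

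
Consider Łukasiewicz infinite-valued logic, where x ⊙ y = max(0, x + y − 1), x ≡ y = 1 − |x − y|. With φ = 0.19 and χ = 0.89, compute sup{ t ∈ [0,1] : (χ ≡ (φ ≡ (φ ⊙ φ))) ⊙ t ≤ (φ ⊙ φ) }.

φ ⊙ φ = max(0, 0.19 + 0.19 − 1) = max(0, -0.62) = 0.00
φ ≡ (φ ⊙ φ) = 1 − |0.19 − 0.00| = 1 − 0.19 = 0.81
χ ≡ (φ ≡ (φ ⊙ φ)) = 1 − |0.89 − 0.81| = 1 − 0.08 = 0.92
So the left factor is χ ≡ (φ ≡ (φ ⊙ φ)) = 0.92.
So the right-hand bound is φ ⊙ φ = 0.00.
The residuum of the Łukasiewicz t-norm gives the supremum: min(1, 1 − 0.92 + 0.00).
1 − 0.92 + 0.00 = 0.08, so t = min(1, 0.08) = 0.08.
Check: 0.92 ⊙ 0.08 = max(0, 0.00) = 0.00 ≤ 0.00.

0.08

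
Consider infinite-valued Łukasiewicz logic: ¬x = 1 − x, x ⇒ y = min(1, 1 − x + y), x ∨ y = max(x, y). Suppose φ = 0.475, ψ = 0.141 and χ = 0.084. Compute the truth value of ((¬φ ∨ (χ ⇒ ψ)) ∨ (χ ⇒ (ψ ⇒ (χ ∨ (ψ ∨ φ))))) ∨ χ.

¬φ = 1 − 0.475 = 0.525
χ ⇒ ψ = min(1, 1 − 0.084 + 0.141) = min(1, 1.057) = 1.000
¬φ ∨ (χ ⇒ ψ) = max(0.525, 1.000) = 1.000
ψ ∨ φ = max(0.141, 0.475) = 0.475
χ ∨ (ψ ∨ φ) = max(0.084, 0.475) = 0.475
ψ ⇒ (χ ∨ (ψ ∨ φ)) = min(1, 1 − 0.141 + 0.475) = min(1, 1.334) = 1.000
χ ⇒ (ψ ⇒ (χ ∨ (ψ ∨ φ))) = min(1, 1 − 0.084 + 1.000) = min(1, 1.916) = 1.000
(¬φ ∨ (χ ⇒ ψ)) ∨ (χ ⇒ (ψ ⇒ (χ ∨ (ψ ∨ φ)))) = max(1.000, 1.000) = 1.000
((¬φ ∨ (χ ⇒ ψ)) ∨ (χ ⇒ (ψ ⇒ (χ ∨ (ψ ∨ φ))))) ∨ χ = max(1.000, 0.084) = 1.000

1.000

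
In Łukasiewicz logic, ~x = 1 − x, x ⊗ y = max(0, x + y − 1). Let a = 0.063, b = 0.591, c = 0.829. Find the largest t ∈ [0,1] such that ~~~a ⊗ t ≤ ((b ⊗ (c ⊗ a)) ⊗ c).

~a = 1 − 0.063 = 0.937
~~a = 1 − 0.937 = 0.063
~~~a = 1 − 0.063 = 0.937
So the left factor is ~~~a = 0.937.
c ⊗ a = max(0, 0.829 + 0.063 − 1) = max(0, -0.108) = 0.000
b ⊗ (c ⊗ a) = max(0, 0.591 + 0.000 − 1) = max(0, -0.409) = 0.000
(b ⊗ (c ⊗ a)) ⊗ c = max(0, 0.000 + 0.829 − 1) = max(0, -0.171) = 0.000
So the right-hand bound is (b ⊗ (c ⊗ a)) ⊗ c = 0.000.
The residuum of the Łukasiewicz t-norm gives the supremum: min(1, 1 − 0.937 + 0.000).
1 − 0.937 + 0.000 = 0.063, so t = min(1, 0.063) = 0.063.
Check: 0.937 ⊗ 0.063 = max(0, 0.000) = 0.000 ≤ 0.000.

0.063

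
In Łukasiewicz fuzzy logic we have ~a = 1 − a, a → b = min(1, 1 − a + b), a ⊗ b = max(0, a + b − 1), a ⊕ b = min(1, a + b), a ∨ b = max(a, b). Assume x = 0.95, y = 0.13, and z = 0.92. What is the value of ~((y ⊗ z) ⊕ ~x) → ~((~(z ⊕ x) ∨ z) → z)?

0.10

y ⊗ z = max(0, 0.13 + 0.92 − 1) = max(0, 0.05) = 0.05
~x = 1 − 0.95 = 0.05
(y ⊗ z) ⊕ ~x = min(1, 0.05 + 0.05) = min(1, 0.10) = 0.10
~((y ⊗ z) ⊕ ~x) = 1 − 0.10 = 0.90
z ⊕ x = min(1, 0.92 + 0.95) = min(1, 1.87) = 1.00
~(z ⊕ x) = 1 − 1.00 = 0.00
~(z ⊕ x) ∨ z = max(0.00, 0.92) = 0.92
(~(z ⊕ x) ∨ z) → z = min(1, 1 − 0.92 + 0.92) = min(1, 1.00) = 1.00
~((~(z ⊕ x) ∨ z) → z) = 1 − 1.00 = 0.00
~((y ⊗ z) ⊕ ~x) → ~((~(z ⊕ x) ∨ z) → z) = min(1, 1 − 0.90 + 0.00) = min(1, 0.10) = 0.10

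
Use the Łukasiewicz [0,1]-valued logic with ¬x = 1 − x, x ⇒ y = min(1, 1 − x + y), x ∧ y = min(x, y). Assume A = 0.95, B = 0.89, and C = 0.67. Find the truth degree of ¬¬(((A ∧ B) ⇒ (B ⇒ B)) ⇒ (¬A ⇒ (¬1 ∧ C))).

A ∧ B = min(0.95, 0.89) = 0.89
B ⇒ B = min(1, 1 − 0.89 + 0.89) = min(1, 1.00) = 1.00
(A ∧ B) ⇒ (B ⇒ B) = min(1, 1 − 0.89 + 1.00) = min(1, 1.11) = 1.00
¬A = 1 − 0.95 = 0.05
¬1 = 1 − 1.00 = 0.00
¬1 ∧ C = min(0.00, 0.67) = 0.00
¬A ⇒ (¬1 ∧ C) = min(1, 1 − 0.05 + 0.00) = min(1, 0.95) = 0.95
((A ∧ B) ⇒ (B ⇒ B)) ⇒ (¬A ⇒ (¬1 ∧ C)) = min(1, 1 − 1.00 + 0.95) = min(1, 0.95) = 0.95
¬(((A ∧ B) ⇒ (B ⇒ B)) ⇒ (¬A ⇒ (¬1 ∧ C))) = 1 − 0.95 = 0.05
¬¬(((A ∧ B) ⇒ (B ⇒ B)) ⇒ (¬A ⇒ (¬1 ∧ C))) = 1 − 0.05 = 0.95

0.95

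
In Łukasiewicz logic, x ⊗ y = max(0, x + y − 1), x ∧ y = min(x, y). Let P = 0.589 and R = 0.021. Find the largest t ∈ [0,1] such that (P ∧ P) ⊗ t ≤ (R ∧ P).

P ∧ P = min(0.589, 0.589) = 0.589
So the left factor is P ∧ P = 0.589.
R ∧ P = min(0.021, 0.589) = 0.021
So the right-hand bound is R ∧ P = 0.021.
The residuum of the Łukasiewicz t-norm gives the supremum: min(1, 1 − 0.589 + 0.021).
1 − 0.589 + 0.021 = 0.432, so t = min(1, 0.432) = 0.432.
Check: 0.589 ⊗ 0.432 = max(0, 0.021) = 0.021 ≤ 0.021.

0.432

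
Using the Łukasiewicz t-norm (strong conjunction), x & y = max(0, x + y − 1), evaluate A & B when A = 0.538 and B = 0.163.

A & B = max(0, 0.538 + 0.163 − 1) = max(0, -0.299) = 0.000
For comparison, the Gödel (minimum) t-norm min(x, y) would give 0.163.

0.000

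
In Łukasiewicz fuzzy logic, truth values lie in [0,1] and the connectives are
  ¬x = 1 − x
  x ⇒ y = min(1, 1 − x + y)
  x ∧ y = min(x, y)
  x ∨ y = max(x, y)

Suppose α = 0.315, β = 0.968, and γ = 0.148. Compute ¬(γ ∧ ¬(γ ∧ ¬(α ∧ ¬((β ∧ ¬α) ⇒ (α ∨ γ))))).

¬α = 1 − 0.315 = 0.685
β ∧ ¬α = min(0.968, 0.685) = 0.685
α ∨ γ = max(0.315, 0.148) = 0.315
(β ∧ ¬α) ⇒ (α ∨ γ) = min(1, 1 − 0.685 + 0.315) = min(1, 0.630) = 0.630
¬((β ∧ ¬α) ⇒ (α ∨ γ)) = 1 − 0.630 = 0.370
α ∧ ¬((β ∧ ¬α) ⇒ (α ∨ γ)) = min(0.315, 0.370) = 0.315
¬(α ∧ ¬((β ∧ ¬α) ⇒ (α ∨ γ))) = 1 − 0.315 = 0.685
γ ∧ ¬(α ∧ ¬((β ∧ ¬α) ⇒ (α ∨ γ))) = min(0.148, 0.685) = 0.148
¬(γ ∧ ¬(α ∧ ¬((β ∧ ¬α) ⇒ (α ∨ γ)))) = 1 − 0.148 = 0.852
γ ∧ ¬(γ ∧ ¬(α ∧ ¬((β ∧ ¬α) ⇒ (α ∨ γ)))) = min(0.148, 0.852) = 0.148
¬(γ ∧ ¬(γ ∧ ¬(α ∧ ¬((β ∧ ¬α) ⇒ (α ∨ γ))))) = 1 − 0.148 = 0.852

0.852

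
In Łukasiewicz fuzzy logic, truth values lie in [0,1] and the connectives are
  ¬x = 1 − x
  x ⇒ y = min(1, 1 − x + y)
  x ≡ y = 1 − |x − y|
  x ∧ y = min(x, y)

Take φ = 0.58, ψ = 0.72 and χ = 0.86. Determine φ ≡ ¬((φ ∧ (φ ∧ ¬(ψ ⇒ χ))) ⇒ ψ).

ψ ⇒ χ = min(1, 1 − 0.72 + 0.86) = min(1, 1.14) = 1.00
¬(ψ ⇒ χ) = 1 − 1.00 = 0.00
φ ∧ ¬(ψ ⇒ χ) = min(0.58, 0.00) = 0.00
φ ∧ (φ ∧ ¬(ψ ⇒ χ)) = min(0.58, 0.00) = 0.00
(φ ∧ (φ ∧ ¬(ψ ⇒ χ))) ⇒ ψ = min(1, 1 − 0.00 + 0.72) = min(1, 1.72) = 1.00
¬((φ ∧ (φ ∧ ¬(ψ ⇒ χ))) ⇒ ψ) = 1 − 1.00 = 0.00
φ ≡ ¬((φ ∧ (φ ∧ ¬(ψ ⇒ χ))) ⇒ ψ) = 1 − |0.58 − 0.00| = 1 − 0.58 = 0.42

0.42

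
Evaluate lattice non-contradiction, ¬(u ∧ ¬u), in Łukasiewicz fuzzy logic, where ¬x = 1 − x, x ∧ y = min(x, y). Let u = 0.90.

¬u = 1 − 0.90 = 0.10
u ∧ ¬u = min(0.90, 0.10) = 0.10
¬(u ∧ ¬u) = 1 − 0.10 = 0.90
(The value 0.90 < 1 shows this instance is not satisfied; not a Ł∞-tautology — its value is 1 − min(a, 1−a).)

0.90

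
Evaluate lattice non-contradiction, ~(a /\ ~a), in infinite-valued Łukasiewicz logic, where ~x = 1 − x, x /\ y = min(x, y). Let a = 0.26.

~a = 1 − 0.26 = 0.74
a /\ ~a = min(0.26, 0.74) = 0.26
~(a /\ ~a) = 1 − 0.26 = 0.74
(The value 0.74 < 1 shows this instance is not satisfied; not a Ł∞-tautology — its value is 1 − min(a, 1−a).)

0.74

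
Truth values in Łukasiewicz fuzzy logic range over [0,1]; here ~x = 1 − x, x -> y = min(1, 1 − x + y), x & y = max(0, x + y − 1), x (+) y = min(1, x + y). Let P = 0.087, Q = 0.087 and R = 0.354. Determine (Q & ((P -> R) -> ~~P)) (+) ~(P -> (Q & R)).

P -> R = min(1, 1 − 0.087 + 0.354) = min(1, 1.267) = 1.000
~P = 1 − 0.087 = 0.913
~~P = 1 − 0.913 = 0.087
(P -> R) -> ~~P = min(1, 1 − 1.000 + 0.087) = min(1, 0.087) = 0.087
Q & ((P -> R) -> ~~P) = max(0, 0.087 + 0.087 − 1) = max(0, -0.826) = 0.000
Q & R = max(0, 0.087 + 0.354 − 1) = max(0, -0.559) = 0.000
P -> (Q & R) = min(1, 1 − 0.087 + 0.000) = min(1, 0.913) = 0.913
~(P -> (Q & R)) = 1 − 0.913 = 0.087
(Q & ((P -> R) -> ~~P)) (+) ~(P -> (Q & R)) = min(1, 0.000 + 0.087) = min(1, 0.087) = 0.087

0.087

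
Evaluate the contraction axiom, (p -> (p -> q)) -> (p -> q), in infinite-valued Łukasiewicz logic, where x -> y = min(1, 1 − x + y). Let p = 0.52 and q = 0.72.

1.00

p -> q = min(1, 1 − 0.52 + 0.72) = min(1, 1.20) = 1.00
p -> (p -> q) = min(1, 1 − 0.52 + 1.00) = min(1, 1.48) = 1.00
(p -> (p -> q)) -> (p -> q) = min(1, 1 − 1.00 + 1.00) = min(1, 1.00) = 1.00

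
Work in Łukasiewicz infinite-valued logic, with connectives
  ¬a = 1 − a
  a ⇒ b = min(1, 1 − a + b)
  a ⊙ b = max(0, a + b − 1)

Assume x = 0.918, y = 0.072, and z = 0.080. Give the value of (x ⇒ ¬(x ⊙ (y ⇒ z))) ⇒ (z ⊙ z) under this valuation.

0.836

y ⇒ z = min(1, 1 − 0.072 + 0.080) = min(1, 1.008) = 1.000
x ⊙ (y ⇒ z) = max(0, 0.918 + 1.000 − 1) = max(0, 0.918) = 0.918
¬(x ⊙ (y ⇒ z)) = 1 − 0.918 = 0.082
x ⇒ ¬(x ⊙ (y ⇒ z)) = min(1, 1 − 0.918 + 0.082) = min(1, 0.164) = 0.164
z ⊙ z = max(0, 0.080 + 0.080 − 1) = max(0, -0.840) = 0.000
(x ⇒ ¬(x ⊙ (y ⇒ z))) ⇒ (z ⊙ z) = min(1, 1 − 0.164 + 0.000) = min(1, 0.836) = 0.836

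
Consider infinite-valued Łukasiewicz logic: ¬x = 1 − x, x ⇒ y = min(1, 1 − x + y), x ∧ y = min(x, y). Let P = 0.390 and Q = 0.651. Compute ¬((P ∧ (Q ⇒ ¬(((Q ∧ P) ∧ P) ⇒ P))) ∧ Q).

Q ∧ P = min(0.651, 0.390) = 0.390
(Q ∧ P) ∧ P = min(0.390, 0.390) = 0.390
((Q ∧ P) ∧ P) ⇒ P = min(1, 1 − 0.390 + 0.390) = min(1, 1.000) = 1.000
¬(((Q ∧ P) ∧ P) ⇒ P) = 1 − 1.000 = 0.000
Q ⇒ ¬(((Q ∧ P) ∧ P) ⇒ P) = min(1, 1 − 0.651 + 0.000) = min(1, 0.349) = 0.349
P ∧ (Q ⇒ ¬(((Q ∧ P) ∧ P) ⇒ P)) = min(0.390, 0.349) = 0.349
(P ∧ (Q ⇒ ¬(((Q ∧ P) ∧ P) ⇒ P))) ∧ Q = min(0.349, 0.651) = 0.349
¬((P ∧ (Q ⇒ ¬(((Q ∧ P) ∧ P) ⇒ P))) ∧ Q) = 1 − 0.349 = 0.651

0.651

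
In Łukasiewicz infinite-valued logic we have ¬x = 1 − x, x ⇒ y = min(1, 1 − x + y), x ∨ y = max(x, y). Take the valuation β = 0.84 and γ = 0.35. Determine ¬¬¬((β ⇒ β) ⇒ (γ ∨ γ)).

0.65

β ⇒ β = min(1, 1 − 0.84 + 0.84) = min(1, 1.00) = 1.00
γ ∨ γ = max(0.35, 0.35) = 0.35
(β ⇒ β) ⇒ (γ ∨ γ) = min(1, 1 − 1.00 + 0.35) = min(1, 0.35) = 0.35
¬((β ⇒ β) ⇒ (γ ∨ γ)) = 1 − 0.35 = 0.65
¬¬((β ⇒ β) ⇒ (γ ∨ γ)) = 1 − 0.65 = 0.35
¬¬¬((β ⇒ β) ⇒ (γ ∨ γ)) = 1 − 0.35 = 0.65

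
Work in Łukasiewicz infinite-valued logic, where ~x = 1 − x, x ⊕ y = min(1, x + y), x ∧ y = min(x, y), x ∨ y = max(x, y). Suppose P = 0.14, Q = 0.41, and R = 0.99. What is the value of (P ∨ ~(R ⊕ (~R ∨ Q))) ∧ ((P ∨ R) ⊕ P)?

~R = 1 − 0.99 = 0.01
~R ∨ Q = max(0.01, 0.41) = 0.41
R ⊕ (~R ∨ Q) = min(1, 0.99 + 0.41) = min(1, 1.40) = 1.00
~(R ⊕ (~R ∨ Q)) = 1 − 1.00 = 0.00
P ∨ ~(R ⊕ (~R ∨ Q)) = max(0.14, 0.00) = 0.14
P ∨ R = max(0.14, 0.99) = 0.99
(P ∨ R) ⊕ P = min(1, 0.99 + 0.14) = min(1, 1.13) = 1.00
(P ∨ ~(R ⊕ (~R ∨ Q))) ∧ ((P ∨ R) ⊕ P) = min(0.14, 1.00) = 0.14

0.14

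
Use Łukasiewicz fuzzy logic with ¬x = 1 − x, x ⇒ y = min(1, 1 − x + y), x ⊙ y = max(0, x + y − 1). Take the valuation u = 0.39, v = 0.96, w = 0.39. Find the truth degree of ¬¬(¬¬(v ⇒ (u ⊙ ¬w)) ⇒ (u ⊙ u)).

0.96

¬w = 1 − 0.39 = 0.61
u ⊙ ¬w = max(0, 0.39 + 0.61 − 1) = max(0, 0.00) = 0.00
v ⇒ (u ⊙ ¬w) = min(1, 1 − 0.96 + 0.00) = min(1, 0.04) = 0.04
¬(v ⇒ (u ⊙ ¬w)) = 1 − 0.04 = 0.96
¬¬(v ⇒ (u ⊙ ¬w)) = 1 − 0.96 = 0.04
u ⊙ u = max(0, 0.39 + 0.39 − 1) = max(0, -0.22) = 0.00
¬¬(v ⇒ (u ⊙ ¬w)) ⇒ (u ⊙ u) = min(1, 1 − 0.04 + 0.00) = min(1, 0.96) = 0.96
¬(¬¬(v ⇒ (u ⊙ ¬w)) ⇒ (u ⊙ u)) = 1 − 0.96 = 0.04
¬¬(¬¬(v ⇒ (u ⊙ ¬w)) ⇒ (u ⊙ u)) = 1 − 0.04 = 0.96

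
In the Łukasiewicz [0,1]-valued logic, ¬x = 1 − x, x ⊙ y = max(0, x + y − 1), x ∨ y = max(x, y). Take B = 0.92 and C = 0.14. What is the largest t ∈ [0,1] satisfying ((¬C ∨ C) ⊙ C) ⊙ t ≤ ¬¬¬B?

1.00

¬C = 1 − 0.14 = 0.86
¬C ∨ C = max(0.86, 0.14) = 0.86
(¬C ∨ C) ⊙ C = max(0, 0.86 + 0.14 − 1) = max(0, 0.00) = 0.00
So the left factor is (¬C ∨ C) ⊙ C = 0.00.
¬B = 1 − 0.92 = 0.08
¬¬B = 1 − 0.08 = 0.92
¬¬¬B = 1 − 0.92 = 0.08
So the right-hand bound is ¬¬¬B = 0.08.
The residuum of the Łukasiewicz t-norm gives the supremum: min(1, 1 − 0.00 + 0.08).
1 − 0.00 + 0.08 = 1.08, so t = min(1, 1.08) = 1.00.
Check: 0.00 ⊙ 1.00 = max(0, 0.00) = 0.00 ≤ 0.08.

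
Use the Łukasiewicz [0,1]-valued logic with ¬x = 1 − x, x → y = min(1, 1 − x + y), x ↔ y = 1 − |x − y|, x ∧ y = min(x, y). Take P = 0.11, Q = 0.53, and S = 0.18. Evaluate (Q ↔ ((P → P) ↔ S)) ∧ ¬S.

0.65

P → P = min(1, 1 − 0.11 + 0.11) = min(1, 1.00) = 1.00
(P → P) ↔ S = 1 − |1.00 − 0.18| = 1 − 0.82 = 0.18
Q ↔ ((P → P) ↔ S) = 1 − |0.53 − 0.18| = 1 − 0.35 = 0.65
¬S = 1 − 0.18 = 0.82
(Q ↔ ((P → P) ↔ S)) ∧ ¬S = min(0.65, 0.82) = 0.65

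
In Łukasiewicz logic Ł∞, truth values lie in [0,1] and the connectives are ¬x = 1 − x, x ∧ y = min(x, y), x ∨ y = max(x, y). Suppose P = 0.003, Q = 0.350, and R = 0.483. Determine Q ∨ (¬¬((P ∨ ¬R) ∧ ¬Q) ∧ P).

¬R = 1 − 0.483 = 0.517
P ∨ ¬R = max(0.003, 0.517) = 0.517
¬Q = 1 − 0.350 = 0.650
(P ∨ ¬R) ∧ ¬Q = min(0.517, 0.650) = 0.517
¬((P ∨ ¬R) ∧ ¬Q) = 1 − 0.517 = 0.483
¬¬((P ∨ ¬R) ∧ ¬Q) = 1 − 0.483 = 0.517
¬¬((P ∨ ¬R) ∧ ¬Q) ∧ P = min(0.517, 0.003) = 0.003
Q ∨ (¬¬((P ∨ ¬R) ∧ ¬Q) ∧ P) = max(0.350, 0.003) = 0.350

0.350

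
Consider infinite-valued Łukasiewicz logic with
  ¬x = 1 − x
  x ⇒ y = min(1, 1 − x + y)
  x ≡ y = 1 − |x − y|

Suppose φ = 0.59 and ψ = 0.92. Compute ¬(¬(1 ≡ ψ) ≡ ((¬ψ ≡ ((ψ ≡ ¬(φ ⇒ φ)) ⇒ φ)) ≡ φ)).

1 ≡ ψ = 1 − |1.00 − 0.92| = 1 − 0.08 = 0.92
¬(1 ≡ ψ) = 1 − 0.92 = 0.08
¬ψ = 1 − 0.92 = 0.08
φ ⇒ φ = min(1, 1 − 0.59 + 0.59) = min(1, 1.00) = 1.00
¬(φ ⇒ φ) = 1 − 1.00 = 0.00
ψ ≡ ¬(φ ⇒ φ) = 1 − |0.92 − 0.00| = 1 − 0.92 = 0.08
(ψ ≡ ¬(φ ⇒ φ)) ⇒ φ = min(1, 1 − 0.08 + 0.59) = min(1, 1.51) = 1.00
¬ψ ≡ ((ψ ≡ ¬(φ ⇒ φ)) ⇒ φ) = 1 − |0.08 − 1.00| = 1 − 0.92 = 0.08
(¬ψ ≡ ((ψ ≡ ¬(φ ⇒ φ)) ⇒ φ)) ≡ φ = 1 − |0.08 − 0.59| = 1 − 0.51 = 0.49
¬(1 ≡ ψ) ≡ ((¬ψ ≡ ((ψ ≡ ¬(φ ⇒ φ)) ⇒ φ)) ≡ φ) = 1 − |0.08 − 0.49| = 1 − 0.41 = 0.59
¬(¬(1 ≡ ψ) ≡ ((¬ψ ≡ ((ψ ≡ ¬(φ ⇒ φ)) ⇒ φ)) ≡ φ)) = 1 − 0.59 = 0.41

0.41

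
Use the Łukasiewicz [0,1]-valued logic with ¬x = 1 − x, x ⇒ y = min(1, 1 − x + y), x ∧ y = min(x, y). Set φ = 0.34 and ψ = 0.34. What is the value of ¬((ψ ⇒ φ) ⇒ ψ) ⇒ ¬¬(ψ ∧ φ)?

0.68

ψ ⇒ φ = min(1, 1 − 0.34 + 0.34) = min(1, 1.00) = 1.00
(ψ ⇒ φ) ⇒ ψ = min(1, 1 − 1.00 + 0.34) = min(1, 0.34) = 0.34
¬((ψ ⇒ φ) ⇒ ψ) = 1 − 0.34 = 0.66
ψ ∧ φ = min(0.34, 0.34) = 0.34
¬(ψ ∧ φ) = 1 − 0.34 = 0.66
¬¬(ψ ∧ φ) = 1 − 0.66 = 0.34
¬((ψ ⇒ φ) ⇒ ψ) ⇒ ¬¬(ψ ∧ φ) = min(1, 1 − 0.66 + 0.34) = min(1, 0.68) = 0.68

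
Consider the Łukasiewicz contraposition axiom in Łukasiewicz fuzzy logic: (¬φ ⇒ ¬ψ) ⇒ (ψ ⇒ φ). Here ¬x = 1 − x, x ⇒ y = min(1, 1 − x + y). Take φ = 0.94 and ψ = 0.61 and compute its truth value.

1.00

¬φ = 1 − 0.94 = 0.06
¬ψ = 1 − 0.61 = 0.39
¬φ ⇒ ¬ψ = min(1, 1 − 0.06 + 0.39) = min(1, 1.33) = 1.00
ψ ⇒ φ = min(1, 1 − 0.61 + 0.94) = min(1, 1.33) = 1.00
(¬φ ⇒ ¬ψ) ⇒ (ψ ⇒ φ) = min(1, 1 − 1.00 + 1.00) = min(1, 1.00) = 1.00
(As expected: an axiom of Ł∞, always 1.)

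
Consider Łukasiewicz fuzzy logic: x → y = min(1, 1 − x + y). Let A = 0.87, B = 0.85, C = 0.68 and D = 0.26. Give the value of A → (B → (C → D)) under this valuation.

C → D = min(1, 1 − 0.68 + 0.26) = min(1, 0.58) = 0.58
B → (C → D) = min(1, 1 − 0.85 + 0.58) = min(1, 0.73) = 0.73
A → (B → (C → D)) = min(1, 1 − 0.87 + 0.73) = min(1, 0.86) = 0.86

0.86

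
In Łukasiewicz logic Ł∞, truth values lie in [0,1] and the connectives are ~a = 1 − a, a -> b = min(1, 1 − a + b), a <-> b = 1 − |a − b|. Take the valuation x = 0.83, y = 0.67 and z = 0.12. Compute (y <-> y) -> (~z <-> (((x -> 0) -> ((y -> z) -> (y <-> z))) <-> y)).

0.79

y <-> y = 1 − |0.67 − 0.67| = 1 − 0.00 = 1.00
~z = 1 − 0.12 = 0.88
x -> 0 = min(1, 1 − 0.83 + 0.00) = min(1, 0.17) = 0.17
y -> z = min(1, 1 − 0.67 + 0.12) = min(1, 0.45) = 0.45
y <-> z = 1 − |0.67 − 0.12| = 1 − 0.55 = 0.45
(y -> z) -> (y <-> z) = min(1, 1 − 0.45 + 0.45) = min(1, 1.00) = 1.00
(x -> 0) -> ((y -> z) -> (y <-> z)) = min(1, 1 − 0.17 + 1.00) = min(1, 1.83) = 1.00
((x -> 0) -> ((y -> z) -> (y <-> z))) <-> y = 1 − |1.00 − 0.67| = 1 − 0.33 = 0.67
~z <-> (((x -> 0) -> ((y -> z) -> (y <-> z))) <-> y) = 1 − |0.88 − 0.67| = 1 − 0.21 = 0.79
(y <-> y) -> (~z <-> (((x -> 0) -> ((y -> z) -> (y <-> z))) <-> y)) = min(1, 1 − 1.00 + 0.79) = min(1, 0.79) = 0.79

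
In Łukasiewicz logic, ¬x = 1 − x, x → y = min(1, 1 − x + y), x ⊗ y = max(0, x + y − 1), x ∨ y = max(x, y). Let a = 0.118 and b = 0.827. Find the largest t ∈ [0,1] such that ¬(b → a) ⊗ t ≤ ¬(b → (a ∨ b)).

b → a = min(1, 1 − 0.827 + 0.118) = min(1, 0.291) = 0.291
¬(b → a) = 1 − 0.291 = 0.709
So the left factor is ¬(b → a) = 0.709.
a ∨ b = max(0.118, 0.827) = 0.827
b → (a ∨ b) = min(1, 1 − 0.827 + 0.827) = min(1, 1.000) = 1.000
¬(b → (a ∨ b)) = 1 − 1.000 = 0.000
So the right-hand bound is ¬(b → (a ∨ b)) = 0.000.
The residuum of the Łukasiewicz t-norm gives the supremum: min(1, 1 − 0.709 + 0.000).
1 − 0.709 + 0.000 = 0.291, so t = min(1, 0.291) = 0.291.
Check: 0.709 ⊗ 0.291 = max(0, 0.000) = 0.000 ≤ 0.000.

0.291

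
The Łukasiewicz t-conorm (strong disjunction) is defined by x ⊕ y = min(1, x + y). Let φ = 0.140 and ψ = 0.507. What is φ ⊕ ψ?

0.647

φ ⊕ ψ = min(1, 0.140 + 0.507) = min(1, 0.647) = 0.647
For comparison, the Gödel t-conorm max(x, y) would give 0.507.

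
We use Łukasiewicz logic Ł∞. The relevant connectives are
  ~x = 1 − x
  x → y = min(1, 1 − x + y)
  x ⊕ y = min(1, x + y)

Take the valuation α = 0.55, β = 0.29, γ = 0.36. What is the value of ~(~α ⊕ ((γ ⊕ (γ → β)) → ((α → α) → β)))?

~α = 1 − 0.55 = 0.45
γ → β = min(1, 1 − 0.36 + 0.29) = min(1, 0.93) = 0.93
γ ⊕ (γ → β) = min(1, 0.36 + 0.93) = min(1, 1.29) = 1.00
α → α = min(1, 1 − 0.55 + 0.55) = min(1, 1.00) = 1.00
(α → α) → β = min(1, 1 − 1.00 + 0.29) = min(1, 0.29) = 0.29
(γ ⊕ (γ → β)) → ((α → α) → β) = min(1, 1 − 1.00 + 0.29) = min(1, 0.29) = 0.29
~α ⊕ ((γ ⊕ (γ → β)) → ((α → α) → β)) = min(1, 0.45 + 0.29) = min(1, 0.74) = 0.74
~(~α ⊕ ((γ ⊕ (γ → β)) → ((α → α) → β))) = 1 − 0.74 = 0.26

0.26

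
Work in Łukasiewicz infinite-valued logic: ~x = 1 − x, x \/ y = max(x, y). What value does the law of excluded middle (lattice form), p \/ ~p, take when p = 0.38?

~p = 1 − 0.38 = 0.62
p \/ ~p = max(0.38, 0.62) = 0.62
(The value 0.62 < 1 shows this instance is not satisfied; not a Ł∞-tautology — its value is max(a, 1−a).)

0.62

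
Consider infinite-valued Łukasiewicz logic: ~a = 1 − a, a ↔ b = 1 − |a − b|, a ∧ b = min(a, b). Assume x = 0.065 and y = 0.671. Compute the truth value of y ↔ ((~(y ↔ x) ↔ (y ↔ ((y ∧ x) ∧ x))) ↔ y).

0.788

y ↔ x = 1 − |0.671 − 0.065| = 1 − 0.606 = 0.394
~(y ↔ x) = 1 − 0.394 = 0.606
y ∧ x = min(0.671, 0.065) = 0.065
(y ∧ x) ∧ x = min(0.065, 0.065) = 0.065
y ↔ ((y ∧ x) ∧ x) = 1 − |0.671 − 0.065| = 1 − 0.606 = 0.394
~(y ↔ x) ↔ (y ↔ ((y ∧ x) ∧ x)) = 1 − |0.606 − 0.394| = 1 − 0.212 = 0.788
(~(y ↔ x) ↔ (y ↔ ((y ∧ x) ∧ x))) ↔ y = 1 − |0.788 − 0.671| = 1 − 0.117 = 0.883
y ↔ ((~(y ↔ x) ↔ (y ↔ ((y ∧ x) ∧ x))) ↔ y) = 1 − |0.671 − 0.883| = 1 − 0.212 = 0.788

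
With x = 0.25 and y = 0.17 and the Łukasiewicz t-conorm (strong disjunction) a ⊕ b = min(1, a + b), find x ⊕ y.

0.42

x ⊕ y = min(1, 0.25 + 0.17) = min(1, 0.42) = 0.42
For comparison, the Gödel t-conorm max(a, b) would give 0.25.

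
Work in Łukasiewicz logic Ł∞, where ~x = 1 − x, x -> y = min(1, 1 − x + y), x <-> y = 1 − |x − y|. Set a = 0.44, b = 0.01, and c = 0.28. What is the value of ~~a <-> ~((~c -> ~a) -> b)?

0.61

~a = 1 − 0.44 = 0.56
~~a = 1 − 0.56 = 0.44
~c = 1 − 0.28 = 0.72
~c -> ~a = min(1, 1 − 0.72 + 0.56) = min(1, 0.84) = 0.84
(~c -> ~a) -> b = min(1, 1 − 0.84 + 0.01) = min(1, 0.17) = 0.17
~((~c -> ~a) -> b) = 1 − 0.17 = 0.83
~~a <-> ~((~c -> ~a) -> b) = 1 − |0.44 − 0.83| = 1 − 0.39 = 0.61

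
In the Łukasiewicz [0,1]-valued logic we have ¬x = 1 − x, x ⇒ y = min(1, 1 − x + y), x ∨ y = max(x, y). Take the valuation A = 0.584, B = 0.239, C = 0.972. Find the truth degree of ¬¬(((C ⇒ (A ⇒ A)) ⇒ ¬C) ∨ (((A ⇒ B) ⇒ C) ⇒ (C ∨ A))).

A ⇒ A = min(1, 1 − 0.584 + 0.584) = min(1, 1.000) = 1.000
C ⇒ (A ⇒ A) = min(1, 1 − 0.972 + 1.000) = min(1, 1.028) = 1.000
¬C = 1 − 0.972 = 0.028
(C ⇒ (A ⇒ A)) ⇒ ¬C = min(1, 1 − 1.000 + 0.028) = min(1, 0.028) = 0.028
A ⇒ B = min(1, 1 − 0.584 + 0.239) = min(1, 0.655) = 0.655
(A ⇒ B) ⇒ C = min(1, 1 − 0.655 + 0.972) = min(1, 1.317) = 1.000
C ∨ A = max(0.972, 0.584) = 0.972
((A ⇒ B) ⇒ C) ⇒ (C ∨ A) = min(1, 1 − 1.000 + 0.972) = min(1, 0.972) = 0.972
((C ⇒ (A ⇒ A)) ⇒ ¬C) ∨ (((A ⇒ B) ⇒ C) ⇒ (C ∨ A)) = max(0.028, 0.972) = 0.972
¬(((C ⇒ (A ⇒ A)) ⇒ ¬C) ∨ (((A ⇒ B) ⇒ C) ⇒ (C ∨ A))) = 1 − 0.972 = 0.028
¬¬(((C ⇒ (A ⇒ A)) ⇒ ¬C) ∨ (((A ⇒ B) ⇒ C) ⇒ (C ∨ A))) = 1 − 0.028 = 0.972

0.972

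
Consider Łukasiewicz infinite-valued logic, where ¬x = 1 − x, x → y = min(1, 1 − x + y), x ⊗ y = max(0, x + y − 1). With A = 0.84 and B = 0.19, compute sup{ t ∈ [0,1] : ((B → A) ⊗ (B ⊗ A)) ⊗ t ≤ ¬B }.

B → A = min(1, 1 − 0.19 + 0.84) = min(1, 1.65) = 1.00
B ⊗ A = max(0, 0.19 + 0.84 − 1) = max(0, 0.03) = 0.03
(B → A) ⊗ (B ⊗ A) = max(0, 1.00 + 0.03 − 1) = max(0, 0.03) = 0.03
So the left factor is (B → A) ⊗ (B ⊗ A) = 0.03.
¬B = 1 − 0.19 = 0.81
So the right-hand bound is ¬B = 0.81.
The residuum of the Łukasiewicz t-norm gives the supremum: min(1, 1 − 0.03 + 0.81).
1 − 0.03 + 0.81 = 1.78, so t = min(1, 1.78) = 1.00.
Check: 0.03 ⊗ 1.00 = max(0, 0.03) = 0.03 ≤ 0.81.

1.00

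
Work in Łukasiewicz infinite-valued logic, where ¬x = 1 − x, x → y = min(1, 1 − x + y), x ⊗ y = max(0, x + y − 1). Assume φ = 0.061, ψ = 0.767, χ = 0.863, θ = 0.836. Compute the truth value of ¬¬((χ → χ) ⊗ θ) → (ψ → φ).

χ → χ = min(1, 1 − 0.863 + 0.863) = min(1, 1.000) = 1.000
(χ → χ) ⊗ θ = max(0, 1.000 + 0.836 − 1) = max(0, 0.836) = 0.836
¬((χ → χ) ⊗ θ) = 1 − 0.836 = 0.164
¬¬((χ → χ) ⊗ θ) = 1 − 0.164 = 0.836
ψ → φ = min(1, 1 − 0.767 + 0.061) = min(1, 0.294) = 0.294
¬¬((χ → χ) ⊗ θ) → (ψ → φ) = min(1, 1 − 0.836 + 0.294) = min(1, 0.458) = 0.458

0.458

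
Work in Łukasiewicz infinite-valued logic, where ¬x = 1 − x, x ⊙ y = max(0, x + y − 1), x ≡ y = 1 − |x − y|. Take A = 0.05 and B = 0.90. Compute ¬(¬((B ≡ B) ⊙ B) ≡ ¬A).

0.85

B ≡ B = 1 − |0.90 − 0.90| = 1 − 0.00 = 1.00
(B ≡ B) ⊙ B = max(0, 1.00 + 0.90 − 1) = max(0, 0.90) = 0.90
¬((B ≡ B) ⊙ B) = 1 − 0.90 = 0.10
¬A = 1 − 0.05 = 0.95
¬((B ≡ B) ⊙ B) ≡ ¬A = 1 − |0.10 − 0.95| = 1 − 0.85 = 0.15
¬(¬((B ≡ B) ⊙ B) ≡ ¬A) = 1 − 0.15 = 0.85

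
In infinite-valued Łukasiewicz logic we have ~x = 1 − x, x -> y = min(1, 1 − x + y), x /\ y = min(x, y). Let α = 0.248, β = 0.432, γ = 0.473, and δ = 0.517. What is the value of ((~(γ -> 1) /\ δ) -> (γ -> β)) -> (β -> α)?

0.816

γ -> 1 = min(1, 1 − 0.473 + 1.000) = min(1, 1.527) = 1.000
~(γ -> 1) = 1 − 1.000 = 0.000
~(γ -> 1) /\ δ = min(0.000, 0.517) = 0.000
γ -> β = min(1, 1 − 0.473 + 0.432) = min(1, 0.959) = 0.959
(~(γ -> 1) /\ δ) -> (γ -> β) = min(1, 1 − 0.000 + 0.959) = min(1, 1.959) = 1.000
β -> α = min(1, 1 − 0.432 + 0.248) = min(1, 0.816) = 0.816
((~(γ -> 1) /\ δ) -> (γ -> β)) -> (β -> α) = min(1, 1 − 1.000 + 0.816) = min(1, 0.816) = 0.816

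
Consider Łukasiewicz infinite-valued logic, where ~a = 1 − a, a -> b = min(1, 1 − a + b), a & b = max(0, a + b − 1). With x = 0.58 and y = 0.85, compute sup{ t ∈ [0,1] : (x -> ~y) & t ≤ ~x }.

~y = 1 − 0.85 = 0.15
x -> ~y = min(1, 1 − 0.58 + 0.15) = min(1, 0.57) = 0.57
So the left factor is x -> ~y = 0.57.
~x = 1 − 0.58 = 0.42
So the right-hand bound is ~x = 0.42.
The residuum of the Łukasiewicz t-norm gives the supremum: min(1, 1 − 0.57 + 0.42).
1 − 0.57 + 0.42 = 0.85, so t = min(1, 0.85) = 0.85.
Check: 0.57 & 0.85 = max(0, 0.42) = 0.42 ≤ 0.42.

0.85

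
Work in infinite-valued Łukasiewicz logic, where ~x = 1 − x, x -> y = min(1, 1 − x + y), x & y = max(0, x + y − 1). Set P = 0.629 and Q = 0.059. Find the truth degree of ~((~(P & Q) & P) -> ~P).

P & Q = max(0, 0.629 + 0.059 − 1) = max(0, -0.312) = 0.000
~(P & Q) = 1 − 0.000 = 1.000
~(P & Q) & P = max(0, 1.000 + 0.629 − 1) = max(0, 0.629) = 0.629
~P = 1 − 0.629 = 0.371
(~(P & Q) & P) -> ~P = min(1, 1 − 0.629 + 0.371) = min(1, 0.742) = 0.742
~((~(P & Q) & P) -> ~P) = 1 − 0.742 = 0.258

0.258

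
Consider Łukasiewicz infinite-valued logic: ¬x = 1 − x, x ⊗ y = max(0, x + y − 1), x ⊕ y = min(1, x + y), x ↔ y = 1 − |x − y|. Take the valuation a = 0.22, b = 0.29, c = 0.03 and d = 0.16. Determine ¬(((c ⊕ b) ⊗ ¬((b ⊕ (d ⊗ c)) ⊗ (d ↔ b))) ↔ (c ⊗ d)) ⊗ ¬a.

c ⊕ b = min(1, 0.03 + 0.29) = min(1, 0.32) = 0.32
d ⊗ c = max(0, 0.16 + 0.03 − 1) = max(0, -0.81) = 0.00
b ⊕ (d ⊗ c) = min(1, 0.29 + 0.00) = min(1, 0.29) = 0.29
d ↔ b = 1 − |0.16 − 0.29| = 1 − 0.13 = 0.87
(b ⊕ (d ⊗ c)) ⊗ (d ↔ b) = max(0, 0.29 + 0.87 − 1) = max(0, 0.16) = 0.16
¬((b ⊕ (d ⊗ c)) ⊗ (d ↔ b)) = 1 − 0.16 = 0.84
(c ⊕ b) ⊗ ¬((b ⊕ (d ⊗ c)) ⊗ (d ↔ b)) = max(0, 0.32 + 0.84 − 1) = max(0, 0.16) = 0.16
c ⊗ d = max(0, 0.03 + 0.16 − 1) = max(0, -0.81) = 0.00
((c ⊕ b) ⊗ ¬((b ⊕ (d ⊗ c)) ⊗ (d ↔ b))) ↔ (c ⊗ d) = 1 − |0.16 − 0.00| = 1 − 0.16 = 0.84
¬(((c ⊕ b) ⊗ ¬((b ⊕ (d ⊗ c)) ⊗ (d ↔ b))) ↔ (c ⊗ d)) = 1 − 0.84 = 0.16
¬a = 1 − 0.22 = 0.78
¬(((c ⊕ b) ⊗ ¬((b ⊕ (d ⊗ c)) ⊗ (d ↔ b))) ↔ (c ⊗ d)) ⊗ ¬a = max(0, 0.16 + 0.78 − 1) = max(0, -0.06) = 0.00

0.00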